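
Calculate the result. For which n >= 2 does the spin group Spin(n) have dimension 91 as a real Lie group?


dim Spin(n) = dim so(n) = n(n-1)/2.
Solve n(n-1)/2 = 91, i.e. n^2 - n - 182 = 0.
Discriminant = 1 + 8*91 = 729
n = (1 + sqrt(729))/2 = (1 + 27)/2 = 14


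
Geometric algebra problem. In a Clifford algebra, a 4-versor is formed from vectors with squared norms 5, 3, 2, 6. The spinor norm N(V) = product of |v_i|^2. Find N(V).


Spinor norm N(V) = |v1|^2 * |v2|^2 * ... * |v4|^2
= 5 * 3 * 2 * 6
Running product: 5, 15, 30, 180
N(V) = 180


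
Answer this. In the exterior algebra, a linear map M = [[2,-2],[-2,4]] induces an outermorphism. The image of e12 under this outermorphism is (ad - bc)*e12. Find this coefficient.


The outermorphism of a linear map f sends e1^e2 to f(e1)^f(e2).
f(e1) = 2*e1 - 2*e2
f(e2) = -2*e1 + 4*e2
f(e1) ^ f(e2) = (2*e1 - 2*e2) ^ (-2*e1 + 4*e2)
= 2*4*e12 + (-2)*(-2)*e21
= (8 - 4)*e12
= 4*e12
Coefficient = 4


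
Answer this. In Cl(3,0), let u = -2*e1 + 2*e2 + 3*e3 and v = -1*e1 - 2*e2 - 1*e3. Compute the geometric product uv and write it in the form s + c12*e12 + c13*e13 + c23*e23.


In Cl(3,0): e_i^2 = 1, e_ie_j = -e_je_i for i != j.
Scalar part = u . v = (-2)*(-1) + 2*(-2) + 3*(-1)
= 2 + (-4) + (-3) = -5
e12 coeff = (-2)*(-2) - 2*(-1) = 4 - (-2) = 6
e13 coeff = (-2)*(-1) - 3*(-1) = 2 - (-3) = 5
e23 coeff = 2*(-1) - 3*(-2) = -2 - (-6) = 4
uv = -5 + 6*e12 + 5*e13 + 4*e23


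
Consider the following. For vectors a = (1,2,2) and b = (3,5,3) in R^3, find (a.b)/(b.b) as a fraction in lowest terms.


Projection coefficient = (a . b) / (b . b)
a . b = 1*3 + 2*5 + 2*3
= 3 + 10 + 6 = 19
b . b = 3^2 + 5^2 + 3^2
= 9 + 25 + 9 = 43
Coefficient = 19/43
In lowest terms: 19/43


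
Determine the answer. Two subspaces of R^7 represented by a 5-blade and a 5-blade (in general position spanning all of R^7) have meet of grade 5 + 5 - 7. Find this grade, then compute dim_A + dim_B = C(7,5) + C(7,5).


Meet grade = grade(A) + grade(B) - n
= 5 + 5 - 7 = 3
C(7,5) = 21
C(7,5) = 21
dim_A + dim_B = 21 + 21 = 42


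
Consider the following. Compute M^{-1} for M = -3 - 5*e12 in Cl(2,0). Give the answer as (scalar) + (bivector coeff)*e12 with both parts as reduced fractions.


M = -3 - 5*e12, where e12^2 = -1.
Since M commutes with its reverse ~M = a - b*e12, M * ~M = a^2 - b^2*e12^2 = a^2 + b^2.
So M^{-1} = ~M / (a^2 + b^2) = (a - b*e12)/(a^2 + b^2).
a^2 + b^2 = 9 + 25 = 34
Scalar part = -3/34 = -3/34
Bivector coeff = 5/34 = 5/34
M^{-1} = -3/34 + 5/34*e12


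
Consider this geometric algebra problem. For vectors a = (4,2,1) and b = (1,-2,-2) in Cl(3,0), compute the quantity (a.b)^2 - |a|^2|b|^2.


a . b = 4*1 + 2*(-2) + 1*(-2)
= 4 + (-4) + (-2) = -2
|a|^2 = 4^2 + 2^2 + 1^2 = 21
|b|^2 = 1^2 + (-2)^2 + (-2)^2 = 9
(a.b)^2 = (-2)^2 = 4
|a|^2 * |b|^2 = 21 * 9 = 189
Result = 4 - 189 = -185


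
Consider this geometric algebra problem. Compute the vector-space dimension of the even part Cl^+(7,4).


Even subalgebra dimension = 2^(n-1)
n = 7 + 4 = 11
2^(11 - 1) = 2^10 = 1024
Verification: sum of C(11,k) for even k = 1 + 55 + 330 + 462 + 165 + 11 = 1024
Result = 1024


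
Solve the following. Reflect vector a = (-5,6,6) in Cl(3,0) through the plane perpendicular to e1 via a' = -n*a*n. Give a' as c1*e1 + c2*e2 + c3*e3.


Reflection formula: a' = -n*a*n, with n = e1 (unit vector, n^2 = 1).
For reflection through hyperplane perp to e1:
The component along e1 flips sign, others stay.
a = (-5, 6, 6)
a' = (5, 6, 6)
a' = 5*e1 + 6*e2 + 6*e3


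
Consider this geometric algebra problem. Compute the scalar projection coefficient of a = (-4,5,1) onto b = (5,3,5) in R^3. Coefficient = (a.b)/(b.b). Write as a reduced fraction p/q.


Projection coefficient = (a . b) / (b . b)
a . b = (-4)*5 + 5*3 + 1*5
= -20 + 15 + 5 = 0
b . b = 5^2 + 3^2 + 5^2
= 25 + 9 + 25 = 59
Coefficient = 0/59
In lowest terms: 0/1


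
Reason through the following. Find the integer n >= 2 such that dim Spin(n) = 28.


dim Spin(n) = dim so(n) = n(n-1)/2.
Solve n(n-1)/2 = 28, i.e. n^2 - n - 56 = 0.
Discriminant = 1 + 8*28 = 225
n = (1 + sqrt(225))/2 = (1 + 15)/2 = 8


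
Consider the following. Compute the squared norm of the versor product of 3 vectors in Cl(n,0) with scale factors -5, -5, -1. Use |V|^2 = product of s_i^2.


Each vector v_i has |v_i|^2 = s_i^2
Squared scales: (-5)^2 = 25, (-5)^2 = 25, (-1)^2 = 1
|V|^2 = 25 * 25 * 1
= 625


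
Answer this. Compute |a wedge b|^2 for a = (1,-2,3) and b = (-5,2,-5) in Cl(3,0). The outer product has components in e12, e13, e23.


a wedge b = (a1*b2 - a2*b1)*e12 + (a1*b3 - a3*b1)*e13 + (a2*b3 - a3*b2)*e23
e12 coeff: 1*2 - (-2)*(-5) = 2 - 10 = -8
e13 coeff: 1*(-5) - 3*(-5) = -5 - (-15) = 10
e23 coeff: (-2)*(-5) - 3*2 = 10 - 6 = 4
|a wedge b|^2 = (-8)^2 + 10^2 + 4^2
= 64 + 100 + 16
= 180


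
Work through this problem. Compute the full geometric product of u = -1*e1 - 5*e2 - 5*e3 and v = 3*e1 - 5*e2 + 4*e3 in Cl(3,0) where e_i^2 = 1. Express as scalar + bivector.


In Cl(3,0): e_i^2 = 1, e_ie_j = -e_je_i for i != j.
Scalar part = u . v = (-1)*3 + (-5)*(-5) + (-5)*4
= -3 + 25 + (-20) = 2
e12 coeff = (-1)*(-5) - (-5)*3 = 5 - (-15) = 20
e13 coeff = (-1)*4 - (-5)*3 = -4 - (-15) = 11
e23 coeff = (-5)*4 - (-5)*(-5) = -20 - 25 = -45
uv = 2 + 20*e12 + 11*e13 - 45*e23


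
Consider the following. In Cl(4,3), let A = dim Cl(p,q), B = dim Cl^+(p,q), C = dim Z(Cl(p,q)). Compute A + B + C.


n = 4 + 3 = 7
Total dim = 2^7 = 128
Even subalgebra dim = 2^6 = 64
n is odd, so center dim = 2
Sum = 128 + 64 + 2 = 194


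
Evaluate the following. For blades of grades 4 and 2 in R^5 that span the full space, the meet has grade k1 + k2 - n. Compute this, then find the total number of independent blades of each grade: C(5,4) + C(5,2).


Meet grade = grade(A) + grade(B) - n
= 4 + 2 - 5 = 1
C(5,4) = 5
C(5,2) = 10
dim_A + dim_B = 5 + 10 = 15


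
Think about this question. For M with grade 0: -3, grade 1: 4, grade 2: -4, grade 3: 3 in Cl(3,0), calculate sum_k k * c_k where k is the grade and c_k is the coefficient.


Grade-weighted sum = sum of grade_k * coefficient_k
0*(-3) = 0
1*4 = 4
2*(-4) = -8
3*3 = 9
Total = 0 + 4 + (-8) + 9 = 5


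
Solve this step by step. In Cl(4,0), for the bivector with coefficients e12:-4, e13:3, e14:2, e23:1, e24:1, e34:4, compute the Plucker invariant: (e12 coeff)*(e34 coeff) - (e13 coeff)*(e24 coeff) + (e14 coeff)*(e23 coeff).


Plucker relation: af - be + cd
a*f = (-4)*4 = -16
b*e = 3*1 = 3
c*d = 2*1 = 2
af - be + cd = -16 - 3 + 2
= -17


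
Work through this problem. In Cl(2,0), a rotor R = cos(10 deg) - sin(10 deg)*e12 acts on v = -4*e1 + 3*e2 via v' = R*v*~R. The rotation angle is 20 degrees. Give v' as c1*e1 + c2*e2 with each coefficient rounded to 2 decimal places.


Rotor R = cos(10deg) - sin(10deg)*e12
Rotation angle theta = 2 * 10 = 20 degrees
v' = R*v*~R rotates v by theta.
cos(20deg) = 0.9397, sin(20deg) = 0.3420
v'_1 = -4*cos(20deg) - 3*sin(20deg)
= -4*0.9397 - 3*0.3420
= -4.78
v'_2 = -4*sin(20deg) + 3*cos(20deg)
= -4*0.3420 + 3*0.9397
= 1.45
v' = -4.78*e1 + 1.45*e2


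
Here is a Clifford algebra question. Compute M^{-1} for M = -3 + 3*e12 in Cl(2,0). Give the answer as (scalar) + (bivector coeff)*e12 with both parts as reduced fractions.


M = -3 + 3*e12, where e12^2 = -1.
Since M commutes with its reverse ~M = a - b*e12, M * ~M = a^2 - b^2*e12^2 = a^2 + b^2.
So M^{-1} = ~M / (a^2 + b^2) = (a - b*e12)/(a^2 + b^2).
a^2 + b^2 = 9 + 9 = 18
Scalar part = -3/18 = -1/6
Bivector coeff = -3/18 = -1/6
M^{-1} = -1/6 - 1/6*e12


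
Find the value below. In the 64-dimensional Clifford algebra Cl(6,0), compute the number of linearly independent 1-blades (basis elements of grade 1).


Number of grade-k basis blades in Cl(p,q) with n = p + q is C(n, k).
n = 6 + 0 = 6
C(6, 1) = 6! / (1! * 5!)
= 720 / (1 * 120)
= 6


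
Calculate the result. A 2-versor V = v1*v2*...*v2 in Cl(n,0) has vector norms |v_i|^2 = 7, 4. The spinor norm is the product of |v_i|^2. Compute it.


Spinor norm N(V) = |v1|^2 * |v2|^2 * ... * |v2|^2
= 7 * 4
Running product: 7, 28
N(V) = 28


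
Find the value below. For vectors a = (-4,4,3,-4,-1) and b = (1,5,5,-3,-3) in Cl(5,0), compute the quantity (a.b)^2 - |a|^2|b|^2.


a . b = (-4)*1 + 4*5 + 3*5 + (-4)*(-3) + (-1)*(-3)
= -4 + 20 + 15 + 12 + 3 = 46
|a|^2 = (-4)^2 + 4^2 + 3^2 + (-4)^2 + (-1)^2 = 58
|b|^2 = 1^2 + 5^2 + 5^2 + (-3)^2 + (-3)^2 = 69
(a.b)^2 = 46^2 = 2116
|a|^2 * |b|^2 = 58 * 69 = 4002
Result = 2116 - 4002 = -1886


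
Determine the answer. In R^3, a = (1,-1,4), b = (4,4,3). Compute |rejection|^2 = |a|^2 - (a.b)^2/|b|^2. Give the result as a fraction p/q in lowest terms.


|a|^2 = 1^2 + (-1)^2 + 4^2 = 18
|b|^2 = 4^2 + 4^2 + 3^2 = 41
a . b = 1*4 + (-1)*4 + 4*3 = 12
(a.b)^2 = 12^2 = 144
|rej|^2 = 18 - 144/41
= (738 - 144)/41
= 594/41
In lowest terms: 594/41


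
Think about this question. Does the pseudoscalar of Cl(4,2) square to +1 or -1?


The pseudoscalar I = e1...e_n (product of all n generators) of Cl(p,q) satisfies I^2 = (-1)^(q + n(n-1)/2).
p = 4, q = 2, n = p + q = 6
n(n-1)/2 = 6 * 5 / 2 = 15
Exponent = q + n(n-1)/2 = 2 + 15 = 17
I^2 = (-1)^17 = -1


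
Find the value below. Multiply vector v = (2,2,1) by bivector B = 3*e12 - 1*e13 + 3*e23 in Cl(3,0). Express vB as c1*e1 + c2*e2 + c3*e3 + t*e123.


vB has grade-1 (vector) and grade-3 (trivector) parts: vB = (v _| B) + (v ^ B).
Vector part <vB>_1:
  e1: -v2*b12 - v3*b13 = -(2)*(3) - (1)*(-1) = -5
  e2: v1*b12 - v3*b23 = (2)*(3) - (1)*(3) = 3
  e3: v1*b13 + v2*b23 = (2)*(-1) + (2)*(3) = 4
Trivector part <vB>_3:
  e123: v1*b23 - v2*b13 + v3*b12 = (2)*(3) - (2)*(-1) + (1)*(3) = 11
vB = -5*e1 + 3*e2 + 4*e3 + 11*e123


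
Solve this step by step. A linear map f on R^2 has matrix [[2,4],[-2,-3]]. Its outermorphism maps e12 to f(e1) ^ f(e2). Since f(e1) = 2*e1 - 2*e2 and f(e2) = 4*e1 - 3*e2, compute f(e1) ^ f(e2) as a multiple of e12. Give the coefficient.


The outermorphism of a linear map f sends e1^e2 to f(e1)^f(e2).
f(e1) = 2*e1 - 2*e2
f(e2) = 4*e1 - 3*e2
f(e1) ^ f(e2) = (2*e1 - 2*e2) ^ (4*e1 - 3*e2)
= 2*(-3)*e12 + (-2)*4*e21
= (-6 - (-8))*e12
= 2*e12
Coefficient = 2


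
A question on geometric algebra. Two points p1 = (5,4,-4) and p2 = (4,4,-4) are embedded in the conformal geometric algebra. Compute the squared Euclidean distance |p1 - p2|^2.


p1 - p2 = (1, 0, 0)
|p1 - p2|^2 = 1^2 + 0^2 + 0^2
= 1 + 0 + 0
= 1


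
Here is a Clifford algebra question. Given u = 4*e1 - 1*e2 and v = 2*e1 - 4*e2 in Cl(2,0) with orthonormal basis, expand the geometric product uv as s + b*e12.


Expand: (4*e1 - 1*e2)(2*e1 - 4*e2)
= 4*2*e1e1 + 4*(-4)*e1e2 + (-1)*2*e2e1 + (-1)*(-4)*e2e2
Using e1^2 = e2^2 = 1, e2e1 = -e1e2:
Scalar part s = 4*2 + (-1)*(-4) = 8 + 4 = 12
Bivector part b = 4*(-4) - (-1)*2 = -16 - (-2) = -14
uv = 12 - 14*e12


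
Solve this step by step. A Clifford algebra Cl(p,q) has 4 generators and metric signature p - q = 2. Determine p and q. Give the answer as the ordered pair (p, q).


We need p + q = 4 and p - q = 2.
Adding: 2p = 4 + 2 = 6, so p = 3.
Then q = 4 - 3 = 1.
(p, q) = (3, 1)


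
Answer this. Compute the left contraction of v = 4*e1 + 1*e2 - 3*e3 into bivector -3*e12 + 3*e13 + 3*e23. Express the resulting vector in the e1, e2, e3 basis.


Left contraction v _| B = <vB>_1 (grade-1 part of the geometric product vB).
Using e1_|e12 = e2, e2_|e12 = -e1, e1_|e13 = e3, e3_|e13 = -e1, e2_|e23 = e3, e3_|e23 = -e2:
e1 coeff: -v2*b12 - v3*b13 = -(1)*(-3) - (-3)*(3) = 12
e2 coeff: v1*b12 - v3*b23 = (4)*(-3) - (-3)*(3) = -3
e3 coeff: v1*b13 + v2*b23 = (4)*(3) + (1)*(3) = 15
v _| B = 12*e1 - 3*e2 + 15*e3


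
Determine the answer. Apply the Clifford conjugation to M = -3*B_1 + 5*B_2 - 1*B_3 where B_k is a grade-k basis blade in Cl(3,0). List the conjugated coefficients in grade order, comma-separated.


Clifford conjugate sign for grade k: (-1)^(k(k+1)/2)
Grade 1: (-1)^(1*2/2) = (-1)^1 = -1, coeff -3 -> 3
Grade 2: (-1)^(2*3/2) = (-1)^3 = -1, coeff 5 -> -5
Grade 3: (-1)^(3*4/2) = (-1)^6 = 1, coeff -1 -> -1
Conjugated coefficients: 3, -5, -1


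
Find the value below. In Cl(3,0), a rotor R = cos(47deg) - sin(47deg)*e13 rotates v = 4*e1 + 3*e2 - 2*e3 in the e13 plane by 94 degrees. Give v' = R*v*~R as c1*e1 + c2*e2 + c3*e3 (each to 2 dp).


Rotor R = cos(47deg) - sin(47deg)*e13
Rotation angle theta = 2 * 47 = 94 degrees in the e13 plane (e1 -> e3).
The component perpendicular to the plane (e2) is invariant: v'_2 = v2 = 3.00
cos(94deg) = -0.0698, sin(94deg) = 0.9976
v'_1 = v1*cos(theta) - v3*sin(theta) = 4*(-0.0698) - (-2)*0.9976 = 1.72
v'_3 = v1*sin(theta) + v3*cos(theta) = 4*0.9976 + (-2)*(-0.0698) = 4.13
v' = 1.72*e1 + 3.00*e2 + 4.13*e3


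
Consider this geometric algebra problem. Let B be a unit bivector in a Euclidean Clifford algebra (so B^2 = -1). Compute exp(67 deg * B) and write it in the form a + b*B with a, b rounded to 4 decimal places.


For a unit bivector B with B^2 = -1, the exponential series gives
e^(theta*B) = cos(theta) + sin(theta)*B (the GA analogue of Euler's formula).
theta = 67 degrees = 1.169371 rad
cos(67 deg) = 0.3907
sin(67 deg) = 0.9205
exp(theta*B) = 0.3907 + 0.9205*B


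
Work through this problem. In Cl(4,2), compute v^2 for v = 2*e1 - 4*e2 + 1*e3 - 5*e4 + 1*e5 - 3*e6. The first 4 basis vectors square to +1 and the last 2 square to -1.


v^2 = sum of c_i^2 * e_i^2
Positive signature terms (e_i^2 = +1): 2^2 + (-4)^2 + 1^2 + (-5)^2 = 46
Negative signature terms (e_j^2 = -1): 1^2 + (-3)^2 = 10
v^2 = 46 - 10 = 36


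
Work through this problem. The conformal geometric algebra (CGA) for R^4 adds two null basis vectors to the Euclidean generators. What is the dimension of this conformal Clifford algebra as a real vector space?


The conformal model of R^4 uses Cl(5,1): the 4 Euclidean generators plus two extra orthogonal generators e+ (e+^2 = +1) and e- (e-^2 = -1), from which the null vectors e0, einf are built.
Number of generators m = 4 + 2 = 6.
dim Cl(p,q) = 2^m = 2^6 = 64


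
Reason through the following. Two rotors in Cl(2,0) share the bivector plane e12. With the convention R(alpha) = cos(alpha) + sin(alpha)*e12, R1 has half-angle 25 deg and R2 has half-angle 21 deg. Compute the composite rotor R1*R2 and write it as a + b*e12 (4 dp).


Same-plane rotors commute and their half-angles add:
R1*R2 = cos(a1 + a2) + sin(a1 + a2)*e12.
a1 + a2 = 25 + 21 = 46 deg
cos(46 deg) = 0.6947
sin(46 deg) = 0.7193
R1*R2 = 0.6947 + 0.7193*e12


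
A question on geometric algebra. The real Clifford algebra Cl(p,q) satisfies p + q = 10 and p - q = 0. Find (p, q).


We need p + q = 10 and p - q = 0.
Adding: 2p = 10 + 0 = 10, so p = 5.
Then q = 10 - 5 = 5.
(p, q) = (5, 5)


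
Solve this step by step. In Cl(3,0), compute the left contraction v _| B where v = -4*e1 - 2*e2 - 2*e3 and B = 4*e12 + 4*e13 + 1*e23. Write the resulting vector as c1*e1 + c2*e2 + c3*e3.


Left contraction v _| B = <vB>_1 (grade-1 part of the geometric product vB).
Using e1_|e12 = e2, e2_|e12 = -e1, e1_|e13 = e3, e3_|e13 = -e1, e2_|e23 = e3, e3_|e23 = -e2:
e1 coeff: -v2*b12 - v3*b13 = -(-2)*(4) - (-2)*(4) = 16
e2 coeff: v1*b12 - v3*b23 = (-4)*(4) - (-2)*(1) = -14
e3 coeff: v1*b13 + v2*b23 = (-4)*(4) + (-2)*(1) = -18
v _| B = 16*e1 - 14*e2 - 18*e3


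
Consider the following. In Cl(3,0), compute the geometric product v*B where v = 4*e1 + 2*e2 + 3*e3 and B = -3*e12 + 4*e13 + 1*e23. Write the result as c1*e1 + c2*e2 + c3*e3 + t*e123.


vB has grade-1 (vector) and grade-3 (trivector) parts: vB = (v _| B) + (v ^ B).
Vector part <vB>_1:
  e1: -v2*b12 - v3*b13 = -(2)*(-3) - (3)*(4) = -6
  e2: v1*b12 - v3*b23 = (4)*(-3) - (3)*(1) = -15
  e3: v1*b13 + v2*b23 = (4)*(4) + (2)*(1) = 18
Trivector part <vB>_3:
  e123: v1*b23 - v2*b13 + v3*b12 = (4)*(1) - (2)*(4) + (3)*(-3) = -13
vB = -6*e1 - 15*e2 + 18*e3 - 13*e123


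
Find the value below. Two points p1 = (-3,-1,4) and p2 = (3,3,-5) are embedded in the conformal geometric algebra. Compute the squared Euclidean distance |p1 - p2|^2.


p1 - p2 = (-6, -4, 9)
|p1 - p2|^2 = (-6)^2 + (-4)^2 + 9^2
= 36 + 16 + 81
= 133


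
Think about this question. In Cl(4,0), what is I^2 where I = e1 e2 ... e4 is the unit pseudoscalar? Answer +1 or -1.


The pseudoscalar I = e1...e_n (product of all n generators) of Cl(p,q) satisfies I^2 = (-1)^(q + n(n-1)/2).
p = 4, q = 0, n = p + q = 4
n(n-1)/2 = 4 * 3 / 2 = 6
Exponent = q + n(n-1)/2 = 0 + 6 = 6
I^2 = (-1)^6 = +1


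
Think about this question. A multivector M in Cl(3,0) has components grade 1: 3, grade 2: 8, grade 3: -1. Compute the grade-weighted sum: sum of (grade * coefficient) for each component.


Grade-weighted sum = sum of grade_k * coefficient_k
1*3 = 3
2*8 = 16
3*(-1) = -3
Total = 3 + 16 + (-3) = 16


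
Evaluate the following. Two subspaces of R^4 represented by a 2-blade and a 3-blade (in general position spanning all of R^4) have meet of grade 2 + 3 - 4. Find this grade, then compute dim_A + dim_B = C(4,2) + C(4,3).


Meet grade = grade(A) + grade(B) - n
= 2 + 3 - 4 = 1
C(4,2) = 6
C(4,3) = 4
dim_A + dim_B = 6 + 4 = 10


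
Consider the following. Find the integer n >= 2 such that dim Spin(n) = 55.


dim Spin(n) = dim so(n) = n(n-1)/2.
Solve n(n-1)/2 = 55, i.e. n^2 - n - 110 = 0.
Discriminant = 1 + 8*55 = 441
n = (1 + sqrt(441))/2 = (1 + 21)/2 = 11


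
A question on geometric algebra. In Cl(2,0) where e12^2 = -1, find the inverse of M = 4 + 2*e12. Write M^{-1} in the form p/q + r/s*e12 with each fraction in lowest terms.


M = 4 + 2*e12, where e12^2 = -1.
Since M commutes with its reverse ~M = a - b*e12, M * ~M = a^2 - b^2*e12^2 = a^2 + b^2.
So M^{-1} = ~M / (a^2 + b^2) = (a - b*e12)/(a^2 + b^2).
a^2 + b^2 = 16 + 4 = 20
Scalar part = 4/20 = 1/5
Bivector coeff = -2/20 = -1/10
M^{-1} = 1/5 - 1/10*e12


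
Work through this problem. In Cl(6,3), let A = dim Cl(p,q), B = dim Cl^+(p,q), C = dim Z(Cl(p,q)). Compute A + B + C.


n = 6 + 3 = 9
Total dim = 2^9 = 512
Even subalgebra dim = 2^8 = 256
n is odd, so center dim = 2
Sum = 512 + 256 + 2 = 770


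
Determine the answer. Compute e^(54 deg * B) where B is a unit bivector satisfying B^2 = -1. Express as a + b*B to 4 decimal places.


For a unit bivector B with B^2 = -1, the exponential series gives
e^(theta*B) = cos(theta) + sin(theta)*B (the GA analogue of Euler's formula).
theta = 54 degrees = 0.942478 rad
cos(54 deg) = 0.5878
sin(54 deg) = 0.8090
exp(theta*B) = 0.5878 + 0.8090*B


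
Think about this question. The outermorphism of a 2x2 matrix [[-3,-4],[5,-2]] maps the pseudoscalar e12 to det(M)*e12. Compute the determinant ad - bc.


The outermorphism of a linear map f sends e1^e2 to f(e1)^f(e2).
f(e1) = -3*e1 + 5*e2
f(e2) = -4*e1 - 2*e2
f(e1) ^ f(e2) = (-3*e1 + 5*e2) ^ (-4*e1 - 2*e2)
= (-3)*(-2)*e12 + 5*(-4)*e21
= (6 - (-20))*e12
= 26*e12
Coefficient = 26


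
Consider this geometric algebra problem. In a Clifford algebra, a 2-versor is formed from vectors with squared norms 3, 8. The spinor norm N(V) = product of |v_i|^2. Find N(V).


Spinor norm N(V) = |v1|^2 * |v2|^2 * ... * |v2|^2
= 3 * 8
Running product: 3, 24
N(V) = 24


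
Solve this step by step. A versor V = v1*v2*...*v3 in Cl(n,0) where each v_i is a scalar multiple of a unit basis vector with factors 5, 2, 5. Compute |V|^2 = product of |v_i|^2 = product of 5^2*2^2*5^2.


Each vector v_i has |v_i|^2 = s_i^2
Squared scales: 5^2 = 25, 2^2 = 4, 5^2 = 25
|V|^2 = 25 * 4 * 25
= 2500


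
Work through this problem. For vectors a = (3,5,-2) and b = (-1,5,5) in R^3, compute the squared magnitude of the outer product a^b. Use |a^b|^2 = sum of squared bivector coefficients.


a wedge b = (a1*b2 - a2*b1)*e12 + (a1*b3 - a3*b1)*e13 + (a2*b3 - a3*b2)*e23
e12 coeff: 3*5 - 5*(-1) = 15 - (-5) = 20
e13 coeff: 3*5 - (-2)*(-1) = 15 - 2 = 13
e23 coeff: 5*5 - (-2)*5 = 25 - (-10) = 35
|a wedge b|^2 = 20^2 + 13^2 + 35^2
= 400 + 169 + 1225
= 1794


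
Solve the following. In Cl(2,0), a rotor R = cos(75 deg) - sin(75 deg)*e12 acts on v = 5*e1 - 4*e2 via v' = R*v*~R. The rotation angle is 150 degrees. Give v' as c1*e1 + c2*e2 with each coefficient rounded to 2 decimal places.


Rotor R = cos(75deg) - sin(75deg)*e12
Rotation angle theta = 2 * 75 = 150 degrees
v' = R*v*~R rotates v by theta.
cos(150deg) = -0.8660, sin(150deg) = 0.5000
v'_1 = 5*cos(150deg) - (-4)*sin(150deg)
= 5*(-0.8660) - (-4)*0.5000
= -2.33
v'_2 = 5*sin(150deg) + (-4)*cos(150deg)
= 5*0.5000 + (-4)*(-0.8660)
= 5.96
v' = -2.33*e1 + 5.96*e2


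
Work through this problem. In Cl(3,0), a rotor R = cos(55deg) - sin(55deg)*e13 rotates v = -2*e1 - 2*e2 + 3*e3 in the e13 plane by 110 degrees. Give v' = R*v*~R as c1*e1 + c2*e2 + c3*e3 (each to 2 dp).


Rotor R = cos(55deg) - sin(55deg)*e13
Rotation angle theta = 2 * 55 = 110 degrees in the e13 plane (e1 -> e3).
The component perpendicular to the plane (e2) is invariant: v'_2 = v2 = -2.00
cos(110deg) = -0.3420, sin(110deg) = 0.9397
v'_1 = v1*cos(theta) - v3*sin(theta) = -2*(-0.3420) - 3*0.9397 = -2.14
v'_3 = v1*sin(theta) + v3*cos(theta) = -2*0.9397 + 3*(-0.3420) = -2.91
v' = -2.14*e1 - 2.00*e2 - 2.91*e3


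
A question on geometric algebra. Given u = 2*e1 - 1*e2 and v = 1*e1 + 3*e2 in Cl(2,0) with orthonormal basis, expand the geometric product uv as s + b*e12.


Expand: (2*e1 - 1*e2)(1*e1 + 3*e2)
= 2*1*e1e1 + 2*3*e1e2 + (-1)*1*e2e1 + (-1)*3*e2e2
Using e1^2 = e2^2 = 1, e2e1 = -e1e2:
Scalar part s = 2*1 + (-1)*3 = 2 + (-3) = -1
Bivector part b = 2*3 - (-1)*1 = 6 - (-1) = 7
uv = -1 + 7*e12


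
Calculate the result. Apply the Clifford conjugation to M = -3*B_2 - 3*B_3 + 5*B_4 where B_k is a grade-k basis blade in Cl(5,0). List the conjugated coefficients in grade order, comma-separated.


Clifford conjugate sign for grade k: (-1)^(k(k+1)/2)
Grade 2: (-1)^(2*3/2) = (-1)^3 = -1, coeff -3 -> 3
Grade 3: (-1)^(3*4/2) = (-1)^6 = 1, coeff -3 -> -3
Grade 4: (-1)^(4*5/2) = (-1)^10 = 1, coeff 5 -> 5
Conjugated coefficients: 3, -3, 5


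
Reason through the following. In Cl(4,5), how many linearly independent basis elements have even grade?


Even subalgebra dimension = 2^(n-1)
n = 4 + 5 = 9
2^(9 - 1) = 2^8 = 256
Verification: sum of C(9,k) for even k = 1 + 36 + 126 + 84 + 9 = 256
Result = 256


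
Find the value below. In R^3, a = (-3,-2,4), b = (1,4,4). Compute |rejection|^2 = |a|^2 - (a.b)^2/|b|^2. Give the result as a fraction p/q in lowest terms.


|a|^2 = (-3)^2 + (-2)^2 + 4^2 = 29
|b|^2 = 1^2 + 4^2 + 4^2 = 33
a . b = (-3)*1 + (-2)*4 + 4*4 = 5
(a.b)^2 = 5^2 = 25
|rej|^2 = 29 - 25/33
= (957 - 25)/33
= 932/33
In lowest terms: 932/33


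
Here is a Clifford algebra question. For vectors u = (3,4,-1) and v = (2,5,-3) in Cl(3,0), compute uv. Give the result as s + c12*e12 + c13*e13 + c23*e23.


In Cl(3,0): e_i^2 = 1, e_ie_j = -e_je_i for i != j.
Scalar part = u . v = 3*2 + 4*5 + (-1)*(-3)
= 6 + 20 + 3 = 29
e12 coeff = 3*5 - 4*2 = 15 - 8 = 7
e13 coeff = 3*(-3) - (-1)*2 = -9 - (-2) = -7
e23 coeff = 4*(-3) - (-1)*5 = -12 - (-5) = -7
uv = 29 + 7*e12 - 7*e13 - 7*e23


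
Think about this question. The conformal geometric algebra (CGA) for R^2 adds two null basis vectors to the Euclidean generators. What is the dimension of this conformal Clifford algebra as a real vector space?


The conformal model of R^2 uses Cl(3,1): the 2 Euclidean generators plus two extra orthogonal generators e+ (e+^2 = +1) and e- (e-^2 = -1), from which the null vectors e0, einf are built.
Number of generators m = 2 + 2 = 4.
dim Cl(p,q) = 2^m = 2^4 = 16


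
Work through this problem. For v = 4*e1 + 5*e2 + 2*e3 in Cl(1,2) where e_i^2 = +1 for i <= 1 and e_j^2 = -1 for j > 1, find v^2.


v^2 = sum of c_i^2 * e_i^2
Positive signature terms (e_i^2 = +1): 4^2 = 16
Negative signature terms (e_j^2 = -1): 5^2 + 2^2 = 29
v^2 = 16 - 29 = -13


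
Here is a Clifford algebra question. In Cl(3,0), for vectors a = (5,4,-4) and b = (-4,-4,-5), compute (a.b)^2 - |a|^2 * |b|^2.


a . b = 5*(-4) + 4*(-4) + (-4)*(-5)
= -20 + (-16) + 20 = -16
|a|^2 = 5^2 + 4^2 + (-4)^2 = 57
|b|^2 = (-4)^2 + (-4)^2 + (-5)^2 = 57
(a.b)^2 = (-16)^2 = 256
|a|^2 * |b|^2 = 57 * 57 = 3249
Result = 256 - 3249 = -2993


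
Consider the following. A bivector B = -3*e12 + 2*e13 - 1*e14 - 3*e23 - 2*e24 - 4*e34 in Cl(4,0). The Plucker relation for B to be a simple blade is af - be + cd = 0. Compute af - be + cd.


Plucker relation: af - be + cd
a*f = (-3)*(-4) = 12
b*e = 2*(-2) = -4
c*d = (-1)*(-3) = 3
af - be + cd = 12 - (-4) + 3
= 19


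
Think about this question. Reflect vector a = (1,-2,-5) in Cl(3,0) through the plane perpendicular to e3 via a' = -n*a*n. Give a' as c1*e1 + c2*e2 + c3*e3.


Reflection formula: a' = -n*a*n, with n = e3 (unit vector, n^2 = 1).
For reflection through hyperplane perp to e3:
The component along e3 flips sign, others stay.
a = (1, -2, -5)
a' = (1, -2, 5)
a' = 1*e1 - 2*e2 + 5*e3


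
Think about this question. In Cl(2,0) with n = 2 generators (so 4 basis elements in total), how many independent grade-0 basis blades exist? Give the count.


Number of grade-k basis blades in Cl(p,q) with n = p + q is C(n, k).
n = 2 + 0 = 2
C(2, 0) = 2! / (0! * 2!)
= 2 / (1 * 2)
= 1


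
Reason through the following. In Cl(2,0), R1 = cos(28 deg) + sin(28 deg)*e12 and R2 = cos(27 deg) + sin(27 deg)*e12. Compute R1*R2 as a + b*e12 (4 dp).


Same-plane rotors commute and their half-angles add:
R1*R2 = cos(a1 + a2) + sin(a1 + a2)*e12.
a1 + a2 = 28 + 27 = 55 deg
cos(55 deg) = 0.5736
sin(55 deg) = 0.8192
R1*R2 = 0.5736 + 0.8192*e12


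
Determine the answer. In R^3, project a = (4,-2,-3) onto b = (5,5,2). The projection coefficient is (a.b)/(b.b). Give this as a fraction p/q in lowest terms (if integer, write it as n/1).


Projection coefficient = (a . b) / (b . b)
a . b = 4*5 + (-2)*5 + (-3)*2
= 20 + (-10) + (-6) = 4
b . b = 5^2 + 5^2 + 2^2
= 25 + 25 + 4 = 54
Coefficient = 4/54
In lowest terms: 2/27


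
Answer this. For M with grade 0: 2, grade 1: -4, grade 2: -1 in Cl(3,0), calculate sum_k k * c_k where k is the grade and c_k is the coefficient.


Grade-weighted sum = sum of grade_k * coefficient_k
0*2 = 0
1*(-4) = -4
2*(-1) = -2
Total = 0 + (-4) + (-2) = -6


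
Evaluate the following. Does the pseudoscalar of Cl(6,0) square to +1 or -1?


The pseudoscalar I = e1...e_n (product of all n generators) of Cl(p,q) satisfies I^2 = (-1)^(q + n(n-1)/2).
p = 6, q = 0, n = p + q = 6
n(n-1)/2 = 6 * 5 / 2 = 15
Exponent = q + n(n-1)/2 = 0 + 15 = 15
I^2 = (-1)^15 = -1


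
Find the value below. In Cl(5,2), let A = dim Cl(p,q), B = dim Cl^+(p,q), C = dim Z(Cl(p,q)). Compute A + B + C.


n = 5 + 2 = 7
Total dim = 2^7 = 128
Even subalgebra dim = 2^6 = 64
n is odd, so center dim = 2
Sum = 128 + 64 + 2 = 194


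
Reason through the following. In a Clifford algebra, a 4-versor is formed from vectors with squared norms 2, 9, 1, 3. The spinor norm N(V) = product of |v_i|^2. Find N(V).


Spinor norm N(V) = |v1|^2 * |v2|^2 * ... * |v4|^2
= 2 * 9 * 1 * 3
Running product: 2, 18, 18, 54
N(V) = 54


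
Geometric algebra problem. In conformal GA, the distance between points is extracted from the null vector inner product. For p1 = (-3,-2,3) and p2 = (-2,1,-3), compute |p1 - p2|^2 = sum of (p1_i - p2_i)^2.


p1 - p2 = (-1, -3, 6)
|p1 - p2|^2 = (-1)^2 + (-3)^2 + 6^2
= 1 + 9 + 36
= 46


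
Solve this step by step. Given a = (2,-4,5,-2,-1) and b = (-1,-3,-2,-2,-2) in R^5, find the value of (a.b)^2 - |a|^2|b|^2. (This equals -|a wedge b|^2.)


a . b = 2*(-1) + (-4)*(-3) + 5*(-2) + (-2)*(-2) + (-1)*(-2)
= -2 + 12 + (-10) + 4 + 2 = 6
|a|^2 = 2^2 + (-4)^2 + 5^2 + (-2)^2 + (-1)^2 = 50
|b|^2 = (-1)^2 + (-3)^2 + (-2)^2 + (-2)^2 + (-2)^2 = 22
(a.b)^2 = 6^2 = 36
|a|^2 * |b|^2 = 50 * 22 = 1100
Result = 36 - 1100 = -1064


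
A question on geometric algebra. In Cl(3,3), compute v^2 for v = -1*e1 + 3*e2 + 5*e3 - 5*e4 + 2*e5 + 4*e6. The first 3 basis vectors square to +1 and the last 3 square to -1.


v^2 = sum of c_i^2 * e_i^2
Positive signature terms (e_i^2 = +1): (-1)^2 + 3^2 + 5^2 = 35
Negative signature terms (e_j^2 = -1): (-5)^2 + 2^2 + 4^2 = 45
v^2 = 35 - 45 = -10


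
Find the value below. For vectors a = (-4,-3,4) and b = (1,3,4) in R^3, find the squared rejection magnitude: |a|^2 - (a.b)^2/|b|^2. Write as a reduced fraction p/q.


|a|^2 = (-4)^2 + (-3)^2 + 4^2 = 41
|b|^2 = 1^2 + 3^2 + 4^2 = 26
a . b = (-4)*1 + (-3)*3 + 4*4 = 3
(a.b)^2 = 3^2 = 9
|rej|^2 = 41 - 9/26
= (1066 - 9)/26
= 1057/26
In lowest terms: 1057/26


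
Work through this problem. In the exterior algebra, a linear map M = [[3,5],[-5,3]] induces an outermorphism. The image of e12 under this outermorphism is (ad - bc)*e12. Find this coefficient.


The outermorphism of a linear map f sends e1^e2 to f(e1)^f(e2).
f(e1) = 3*e1 - 5*e2
f(e2) = 5*e1 + 3*e2
f(e1) ^ f(e2) = (3*e1 - 5*e2) ^ (5*e1 + 3*e2)
= 3*3*e12 + (-5)*5*e21
= (9 - (-25))*e12
= 34*e12
Coefficient = 34


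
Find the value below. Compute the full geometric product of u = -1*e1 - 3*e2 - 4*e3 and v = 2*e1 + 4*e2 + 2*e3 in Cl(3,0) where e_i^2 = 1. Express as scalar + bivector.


In Cl(3,0): e_i^2 = 1, e_ie_j = -e_je_i for i != j.
Scalar part = u . v = (-1)*2 + (-3)*4 + (-4)*2
= -2 + (-12) + (-8) = -22
e12 coeff = (-1)*4 - (-3)*2 = -4 - (-6) = 2
e13 coeff = (-1)*2 - (-4)*2 = -2 - (-8) = 6
e23 coeff = (-3)*2 - (-4)*4 = -6 - (-16) = 10
uv = -22 + 2*e12 + 6*e13 + 10*e23


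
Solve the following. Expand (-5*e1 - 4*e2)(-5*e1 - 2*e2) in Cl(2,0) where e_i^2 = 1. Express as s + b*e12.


Expand: (-5*e1 - 4*e2)(-5*e1 - 2*e2)
= (-5)*(-5)*e1e1 + (-5)*(-2)*e1e2 + (-4)*(-5)*e2e1 + (-4)*(-2)*e2e2
Using e1^2 = e2^2 = 1, e2e1 = -e1e2:
Scalar part s = (-5)*(-5) + (-4)*(-2) = 25 + 8 = 33
Bivector part b = (-5)*(-2) - (-4)*(-5) = 10 - 20 = -10
uv = 33 - 10*e12


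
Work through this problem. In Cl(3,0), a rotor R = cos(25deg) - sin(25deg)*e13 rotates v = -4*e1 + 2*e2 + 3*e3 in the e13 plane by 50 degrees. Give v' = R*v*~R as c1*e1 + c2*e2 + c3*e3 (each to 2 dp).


Rotor R = cos(25deg) - sin(25deg)*e13
Rotation angle theta = 2 * 25 = 50 degrees in the e13 plane (e1 -> e3).
The component perpendicular to the plane (e2) is invariant: v'_2 = v2 = 2.00
cos(50deg) = 0.6428, sin(50deg) = 0.7660
v'_1 = v1*cos(theta) - v3*sin(theta) = -4*0.6428 - 3*0.7660 = -4.87
v'_3 = v1*sin(theta) + v3*cos(theta) = -4*0.7660 + 3*0.6428 = -1.14
v' = -4.87*e1 + 2.00*e2 - 1.14*e3


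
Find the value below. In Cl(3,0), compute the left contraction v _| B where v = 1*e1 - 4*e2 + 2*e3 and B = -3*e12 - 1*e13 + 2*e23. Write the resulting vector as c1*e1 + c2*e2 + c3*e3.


Left contraction v _| B = <vB>_1 (grade-1 part of the geometric product vB).
Using e1_|e12 = e2, e2_|e12 = -e1, e1_|e13 = e3, e3_|e13 = -e1, e2_|e23 = e3, e3_|e23 = -e2:
e1 coeff: -v2*b12 - v3*b13 = -(-4)*(-3) - (2)*(-1) = -10
e2 coeff: v1*b12 - v3*b23 = (1)*(-3) - (2)*(2) = -7
e3 coeff: v1*b13 + v2*b23 = (1)*(-1) + (-4)*(2) = -9
v _| B = -10*e1 - 7*e2 - 9*e3


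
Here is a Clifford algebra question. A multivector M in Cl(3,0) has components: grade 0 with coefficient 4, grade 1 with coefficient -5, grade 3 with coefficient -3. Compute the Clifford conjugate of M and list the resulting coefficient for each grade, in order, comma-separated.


Clifford conjugate sign for grade k: (-1)^(k(k+1)/2)
Grade 0: (-1)^(0*1/2) = (-1)^0 = 1, coeff 4 -> 4
Grade 1: (-1)^(1*2/2) = (-1)^1 = -1, coeff -5 -> 5
Grade 3: (-1)^(3*4/2) = (-1)^6 = 1, coeff -3 -> -3
Conjugated coefficients: 4, 5, -3


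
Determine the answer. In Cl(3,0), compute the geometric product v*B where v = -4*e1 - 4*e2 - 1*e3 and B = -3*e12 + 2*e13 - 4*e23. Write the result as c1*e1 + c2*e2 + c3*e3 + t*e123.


vB has grade-1 (vector) and grade-3 (trivector) parts: vB = (v _| B) + (v ^ B).
Vector part <vB>_1:
  e1: -v2*b12 - v3*b13 = -(-4)*(-3) - (-1)*(2) = -10
  e2: v1*b12 - v3*b23 = (-4)*(-3) - (-1)*(-4) = 8
  e3: v1*b13 + v2*b23 = (-4)*(2) + (-4)*(-4) = 8
Trivector part <vB>_3:
  e123: v1*b23 - v2*b13 + v3*b12 = (-4)*(-4) - (-4)*(2) + (-1)*(-3) = 27
vB = -10*e1 + 8*e2 + 8*e3 + 27*e123


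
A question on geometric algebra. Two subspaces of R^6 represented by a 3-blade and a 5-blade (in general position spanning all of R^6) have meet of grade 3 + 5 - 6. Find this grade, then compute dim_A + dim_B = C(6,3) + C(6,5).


Meet grade = grade(A) + grade(B) - n
= 3 + 5 - 6 = 2
C(6,3) = 20
C(6,5) = 6
dim_A + dim_B = 20 + 6 = 26


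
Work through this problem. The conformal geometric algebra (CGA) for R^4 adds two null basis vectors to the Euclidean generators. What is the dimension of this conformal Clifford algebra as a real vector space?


The conformal model of R^4 uses Cl(5,1): the 4 Euclidean generators plus two extra orthogonal generators e+ (e+^2 = +1) and e- (e-^2 = -1), from which the null vectors e0, einf are built.
Number of generators m = 4 + 2 = 6.
dim Cl(p,q) = 2^m = 2^6 = 64


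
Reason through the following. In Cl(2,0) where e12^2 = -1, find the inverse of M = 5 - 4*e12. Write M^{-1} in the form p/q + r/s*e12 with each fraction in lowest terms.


M = 5 - 4*e12, where e12^2 = -1.
Since M commutes with its reverse ~M = a - b*e12, M * ~M = a^2 - b^2*e12^2 = a^2 + b^2.
So M^{-1} = ~M / (a^2 + b^2) = (a - b*e12)/(a^2 + b^2).
a^2 + b^2 = 25 + 16 = 41
Scalar part = 5/41 = 5/41
Bivector coeff = 4/41 = 4/41
M^{-1} = 5/41 + 4/41*e12


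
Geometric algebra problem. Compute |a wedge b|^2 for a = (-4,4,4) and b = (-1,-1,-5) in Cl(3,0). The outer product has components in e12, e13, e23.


a wedge b = (a1*b2 - a2*b1)*e12 + (a1*b3 - a3*b1)*e13 + (a2*b3 - a3*b2)*e23
e12 coeff: (-4)*(-1) - 4*(-1) = 4 - (-4) = 8
e13 coeff: (-4)*(-5) - 4*(-1) = 20 - (-4) = 24
e23 coeff: 4*(-5) - 4*(-1) = -20 - (-4) = -16
|a wedge b|^2 = 8^2 + 24^2 + (-16)^2
= 64 + 576 + 256
= 896


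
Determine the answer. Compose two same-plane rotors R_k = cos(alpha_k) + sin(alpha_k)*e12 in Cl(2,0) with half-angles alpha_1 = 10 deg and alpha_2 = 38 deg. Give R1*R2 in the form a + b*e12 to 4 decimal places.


Same-plane rotors commute and their half-angles add:
R1*R2 = cos(a1 + a2) + sin(a1 + a2)*e12.
a1 + a2 = 10 + 38 = 48 deg
cos(48 deg) = 0.6691
sin(48 deg) = 0.7431
R1*R2 = 0.6691 + 0.7431*e12


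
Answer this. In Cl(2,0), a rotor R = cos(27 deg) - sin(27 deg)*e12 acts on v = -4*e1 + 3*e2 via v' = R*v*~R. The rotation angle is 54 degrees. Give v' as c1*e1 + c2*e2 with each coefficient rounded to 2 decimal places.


Rotor R = cos(27deg) - sin(27deg)*e12
Rotation angle theta = 2 * 27 = 54 degrees
v' = R*v*~R rotates v by theta.
cos(54deg) = 0.5878, sin(54deg) = 0.8090
v'_1 = -4*cos(54deg) - 3*sin(54deg)
= -4*0.5878 - 3*0.8090
= -4.78
v'_2 = -4*sin(54deg) + 3*cos(54deg)
= -4*0.8090 + 3*0.5878
= -1.47
v' = -4.78*e1 - 1.47*e2


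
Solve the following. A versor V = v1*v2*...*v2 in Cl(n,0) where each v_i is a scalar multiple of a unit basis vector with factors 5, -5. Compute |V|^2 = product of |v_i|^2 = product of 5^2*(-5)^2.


Each vector v_i has |v_i|^2 = s_i^2
Squared scales: 5^2 = 25, (-5)^2 = 25
|V|^2 = 25 * 25
= 625


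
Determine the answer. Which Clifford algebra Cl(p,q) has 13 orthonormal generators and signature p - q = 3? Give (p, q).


We need p + q = 13 and p - q = 3.
Adding: 2p = 13 + 3 = 16, so p = 8.
Then q = 13 - 8 = 5.
(p, q) = (8, 5)


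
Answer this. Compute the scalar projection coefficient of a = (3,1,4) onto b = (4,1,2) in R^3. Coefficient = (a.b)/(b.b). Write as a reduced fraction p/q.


Projection coefficient = (a . b) / (b . b)
a . b = 3*4 + 1*1 + 4*2
= 12 + 1 + 8 = 21
b . b = 4^2 + 1^2 + 2^2
= 16 + 1 + 4 = 21
Coefficient = 21/21
In lowest terms: 1/1


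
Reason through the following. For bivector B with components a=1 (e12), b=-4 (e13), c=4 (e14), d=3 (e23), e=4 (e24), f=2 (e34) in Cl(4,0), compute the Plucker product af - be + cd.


Plucker relation: af - be + cd
a*f = 1*2 = 2
b*e = (-4)*4 = -16
c*d = 4*3 = 12
af - be + cd = 2 - (-16) + 12
= 30


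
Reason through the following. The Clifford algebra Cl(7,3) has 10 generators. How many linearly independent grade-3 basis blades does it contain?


Number of grade-k basis blades in Cl(p,q) with n = p + q is C(n, k).
n = 7 + 3 = 10
C(10, 3) = 10! / (3! * 7!)
= 3628800 / (6 * 5040)
= 120


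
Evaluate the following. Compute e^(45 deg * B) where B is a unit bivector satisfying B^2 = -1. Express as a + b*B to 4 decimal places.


For a unit bivector B with B^2 = -1, the exponential series gives
e^(theta*B) = cos(theta) + sin(theta)*B (the GA analogue of Euler's formula).
theta = 45 degrees = 0.785398 rad
cos(45 deg) = 0.7071
sin(45 deg) = 0.7071
exp(theta*B) = 0.7071 + 0.7071*B


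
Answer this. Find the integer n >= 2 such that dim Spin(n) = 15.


dim Spin(n) = dim so(n) = n(n-1)/2.
Solve n(n-1)/2 = 15, i.e. n^2 - n - 30 = 0.
Discriminant = 1 + 8*15 = 121
n = (1 + sqrt(121))/2 = (1 + 11)/2 = 6


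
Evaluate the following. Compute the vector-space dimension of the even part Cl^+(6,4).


Even subalgebra dimension = 2^(n-1)
n = 6 + 4 = 10
2^(10 - 1) = 2^9 = 512
Verification: sum of C(10,k) for even k = 1 + 45 + 210 + 210 + 45 + 1 = 512
Result = 512


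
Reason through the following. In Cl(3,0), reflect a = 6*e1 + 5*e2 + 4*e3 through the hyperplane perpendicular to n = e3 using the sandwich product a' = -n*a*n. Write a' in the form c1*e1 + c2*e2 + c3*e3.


Reflection formula: a' = -n*a*n, with n = e3 (unit vector, n^2 = 1).
For reflection through hyperplane perp to e3:
The component along e3 flips sign, others stay.
a = (6, 5, 4)
a' = (6, 5, -4)
a' = 6*e1 + 5*e2 - 4*e3


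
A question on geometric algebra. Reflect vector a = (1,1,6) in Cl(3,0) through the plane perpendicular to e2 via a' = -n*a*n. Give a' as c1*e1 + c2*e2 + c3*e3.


Reflection formula: a' = -n*a*n, with n = e2 (unit vector, n^2 = 1).
For reflection through hyperplane perp to e2:
The component along e2 flips sign, others stay.
a = (1, 1, 6)
a' = (1, -1, 6)
a' = 1*e1 - 1*e2 + 6*e3


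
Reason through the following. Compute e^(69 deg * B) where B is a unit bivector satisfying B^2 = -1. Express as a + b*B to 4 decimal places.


For a unit bivector B with B^2 = -1, the exponential series gives
e^(theta*B) = cos(theta) + sin(theta)*B (the GA analogue of Euler's formula).
theta = 69 degrees = 1.204277 rad
cos(69 deg) = 0.3584
sin(69 deg) = 0.9336
exp(theta*B) = 0.3584 + 0.9336*B


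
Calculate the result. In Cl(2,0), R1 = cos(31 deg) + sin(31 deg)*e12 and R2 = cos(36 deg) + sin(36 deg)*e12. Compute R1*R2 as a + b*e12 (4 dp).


Same-plane rotors commute and their half-angles add:
R1*R2 = cos(a1 + a2) + sin(a1 + a2)*e12.
a1 + a2 = 31 + 36 = 67 deg
cos(67 deg) = 0.3907
sin(67 deg) = 0.9205
R1*R2 = 0.3907 + 0.9205*e12


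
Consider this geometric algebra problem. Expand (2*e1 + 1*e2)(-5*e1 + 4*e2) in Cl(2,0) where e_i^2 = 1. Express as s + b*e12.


Expand: (2*e1 + 1*e2)(-5*e1 + 4*e2)
= 2*(-5)*e1e1 + 2*4*e1e2 + 1*(-5)*e2e1 + 1*4*e2e2
Using e1^2 = e2^2 = 1, e2e1 = -e1e2:
Scalar part s = 2*(-5) + 1*4 = -10 + 4 = -6
Bivector part b = 2*4 - 1*(-5) = 8 - (-5) = 13
uv = -6 + 13*e12


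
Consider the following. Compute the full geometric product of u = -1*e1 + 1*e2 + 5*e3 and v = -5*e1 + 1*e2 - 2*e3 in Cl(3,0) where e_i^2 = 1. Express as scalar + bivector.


In Cl(3,0): e_i^2 = 1, e_ie_j = -e_je_i for i != j.
Scalar part = u . v = (-1)*(-5) + 1*1 + 5*(-2)
= 5 + 1 + (-10) = -4
e12 coeff = (-1)*1 - 1*(-5) = -1 - (-5) = 4
e13 coeff = (-1)*(-2) - 5*(-5) = 2 - (-25) = 27
e23 coeff = 1*(-2) - 5*1 = -2 - 5 = -7
uv = -4 + 4*e12 + 27*e13 - 7*e23


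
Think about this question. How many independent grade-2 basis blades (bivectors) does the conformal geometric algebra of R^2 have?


The conformal model of R^2 uses Cl(3,1) with m = 2 + 2 = 4 generators.
Number of grade-2 blades = C(m, 2) = C(4, 2)
= 4*3/2 = 6


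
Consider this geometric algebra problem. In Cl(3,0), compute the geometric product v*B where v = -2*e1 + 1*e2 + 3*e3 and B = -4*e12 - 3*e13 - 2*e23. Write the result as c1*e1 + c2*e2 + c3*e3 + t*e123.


vB has grade-1 (vector) and grade-3 (trivector) parts: vB = (v _| B) + (v ^ B).
Vector part <vB>_1:
  e1: -v2*b12 - v3*b13 = -(1)*(-4) - (3)*(-3) = 13
  e2: v1*b12 - v3*b23 = (-2)*(-4) - (3)*(-2) = 14
  e3: v1*b13 + v2*b23 = (-2)*(-3) + (1)*(-2) = 4
Trivector part <vB>_3:
  e123: v1*b23 - v2*b13 + v3*b12 = (-2)*(-2) - (1)*(-3) + (3)*(-4) = -5
vB = 13*e1 + 14*e2 + 4*e3 - 5*e123
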